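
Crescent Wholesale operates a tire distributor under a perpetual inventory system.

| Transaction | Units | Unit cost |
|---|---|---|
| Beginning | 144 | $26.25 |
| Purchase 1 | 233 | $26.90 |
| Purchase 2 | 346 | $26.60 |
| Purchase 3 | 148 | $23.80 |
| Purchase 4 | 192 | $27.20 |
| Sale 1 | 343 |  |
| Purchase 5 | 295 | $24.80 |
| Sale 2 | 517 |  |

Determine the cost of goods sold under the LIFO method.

Sale 1 (343) [LIFO — newest first]: 192 @ $27.20 + 148 @ $23.80 + 3 @ $26.60 = $8,824.60
Sale 2 (517) [LIFO — newest first]: 295 @ $24.80 + 222 @ $26.60 = $13,221.20
Total COGS = $8,824.60 + $13,221.20 = $22,045.80
Ending inventory: 144 @ $26.25 + 233 @ $26.90 + 121 @ $26.60 = $13,266.30

COGS = $22,045.80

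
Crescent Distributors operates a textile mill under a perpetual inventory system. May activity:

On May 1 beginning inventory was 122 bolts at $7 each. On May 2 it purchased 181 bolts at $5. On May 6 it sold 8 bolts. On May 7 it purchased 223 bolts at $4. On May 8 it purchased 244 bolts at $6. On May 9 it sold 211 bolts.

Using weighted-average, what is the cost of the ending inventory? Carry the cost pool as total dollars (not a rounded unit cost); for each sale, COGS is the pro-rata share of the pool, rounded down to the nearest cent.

After May 1: 122 on hand, pool $854.00 (≈ $7.0000 each)
After May 2: 303 on hand, pool $1,759.00 (≈ $5.8053 each)
May 6, sell 8: 8/303 × $1,759.00 → $46.44
After May 7: 518 on hand, pool $2,604.56 (≈ $5.0281 each)
After May 8: 762 on hand, pool $4,068.56 (≈ $5.3393 each)
May 9, sell 211: 211/762 × $4,068.56 → $1,126.59
Total COGS = $46.44 + $1,126.59 = $1,173.03
Ending inventory (cost pool remaining) = $2,941.97
Check: goods available $4,115.00 = COGS $1,173.03 + ending $2,941.97

Ending inventory = $2,941.97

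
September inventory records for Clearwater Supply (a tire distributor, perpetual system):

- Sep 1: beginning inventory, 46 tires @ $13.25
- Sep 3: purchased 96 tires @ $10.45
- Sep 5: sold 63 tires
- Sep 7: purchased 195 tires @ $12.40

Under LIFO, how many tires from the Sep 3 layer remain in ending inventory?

33

Sep 5, 63 sold [LIFO — newest first]: 63 @ $10.45 = $658.35
Ending inventory: 46 @ $13.25 + 33 @ $10.45 + 195 @ $12.40 = $3,372.35
Check: goods available $4,030.70 = COGS $658.35 + ending $3,372.35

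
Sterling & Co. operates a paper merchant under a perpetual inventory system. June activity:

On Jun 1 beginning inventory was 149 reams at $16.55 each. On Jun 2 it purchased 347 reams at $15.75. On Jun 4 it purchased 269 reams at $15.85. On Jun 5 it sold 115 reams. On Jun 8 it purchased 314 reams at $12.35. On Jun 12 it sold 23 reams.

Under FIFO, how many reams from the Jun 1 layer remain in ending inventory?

11

Jun 5, 115 sold [FIFO — oldest first]: 115 @ $16.55 = $1,903.25
Jun 12, 23 sold [FIFO — oldest first]: 23 @ $16.55 = $380.65
Total COGS = $1,903.25 + $380.65 = $2,283.90
Ending inventory: 11 @ $16.55 + 347 @ $15.75 + 269 @ $15.85 + 314 @ $12.35 = $13,788.85
Check: goods available $16,072.75 = COGS $2,283.90 + ending $13,788.85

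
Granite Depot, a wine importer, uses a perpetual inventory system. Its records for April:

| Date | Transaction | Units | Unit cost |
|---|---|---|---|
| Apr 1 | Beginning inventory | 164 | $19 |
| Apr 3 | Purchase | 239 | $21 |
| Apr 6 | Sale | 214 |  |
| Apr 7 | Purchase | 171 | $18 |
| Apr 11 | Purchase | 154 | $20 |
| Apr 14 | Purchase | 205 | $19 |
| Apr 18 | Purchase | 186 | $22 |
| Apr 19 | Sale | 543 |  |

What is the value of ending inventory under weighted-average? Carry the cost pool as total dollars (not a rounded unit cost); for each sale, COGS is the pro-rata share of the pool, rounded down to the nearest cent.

Ending inventory = $7,184.08

After Apr 1: 164 on hand, pool $3,116.00 (≈ $19.0000 each)
After Apr 3: 403 on hand, pool $8,135.00 (≈ $20.1861 each)
Apr 6, sell 214: 214/403 × $8,135.00 → $4,319.82
After Apr 7: 360 on hand, pool $6,893.18 (≈ $19.1477 each)
After Apr 11: 514 on hand, pool $9,973.18 (≈ $19.4031 each)
After Apr 14: 719 on hand, pool $13,868.18 (≈ $19.2882 each)
After Apr 18: 905 on hand, pool $17,960.18 (≈ $19.8455 each)
Apr 19, sell 543: 543/905 × $17,960.18 → $10,776.10
Total COGS = $4,319.82 + $10,776.10 = $15,095.92
Ending inventory (cost pool remaining) = $7,184.08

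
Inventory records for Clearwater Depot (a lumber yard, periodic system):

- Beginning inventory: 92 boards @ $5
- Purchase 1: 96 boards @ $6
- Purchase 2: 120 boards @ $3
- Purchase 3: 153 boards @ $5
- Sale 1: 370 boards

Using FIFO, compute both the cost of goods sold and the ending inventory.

COGS = $1,706; ending inventory = $455

Sale 1 (370) [FIFO — oldest first]: 92 @ $5 + 96 @ $6 + 120 @ $3 + 62 @ $5 = $1,706
Ending inventory: 91 @ $5 = $455
Check: goods available $2,161 = COGS $1,706 + ending $455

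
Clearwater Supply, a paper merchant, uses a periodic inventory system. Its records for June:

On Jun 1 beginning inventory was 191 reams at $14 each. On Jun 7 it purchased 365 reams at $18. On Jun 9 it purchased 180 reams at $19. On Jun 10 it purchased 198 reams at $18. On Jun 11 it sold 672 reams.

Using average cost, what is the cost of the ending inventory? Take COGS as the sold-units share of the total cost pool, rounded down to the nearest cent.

Jun 11, sell 672: 672/934 × $16,228.00 → $11,675.82
Ending inventory (cost pool remaining) = $4,552.18

Ending inventory = $4,552.18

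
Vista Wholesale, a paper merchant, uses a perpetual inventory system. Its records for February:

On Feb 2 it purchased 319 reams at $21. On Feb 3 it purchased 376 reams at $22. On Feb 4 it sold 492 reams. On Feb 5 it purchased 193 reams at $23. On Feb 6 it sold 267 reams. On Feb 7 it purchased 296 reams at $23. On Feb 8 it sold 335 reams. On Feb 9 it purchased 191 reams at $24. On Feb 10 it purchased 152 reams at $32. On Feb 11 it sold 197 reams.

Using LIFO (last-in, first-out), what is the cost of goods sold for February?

COGS = $30,272

Feb 4, 492 sold [LIFO — newest first]: 376 @ $22 + 116 @ $21 = $10,708
Feb 6, 267 sold [LIFO — newest first]: 193 @ $23 + 74 @ $21 = $5,993
Feb 8, 335 sold [LIFO — newest first]: 296 @ $23 + 39 @ $21 = $7,627
Feb 11, 197 sold [LIFO — newest first]: 152 @ $32 + 45 @ $24 = $5,944
Total COGS = $10,708 + $5,993 + $7,627 + $5,944 = $30,272
Ending inventory: 90 @ $21 + 146 @ $24 = $5,394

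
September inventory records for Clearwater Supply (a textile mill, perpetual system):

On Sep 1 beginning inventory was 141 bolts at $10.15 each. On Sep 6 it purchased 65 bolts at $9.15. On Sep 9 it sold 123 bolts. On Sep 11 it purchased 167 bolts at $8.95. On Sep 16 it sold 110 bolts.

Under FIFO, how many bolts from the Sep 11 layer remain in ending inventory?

140

Sep 9, 123 sold [FIFO — oldest first]: 123 @ $10.15 = $1,248.45
Sep 16, 110 sold [FIFO — oldest first]: 18 @ $10.15 + 65 @ $9.15 + 27 @ $8.95 = $1,019.10
Total COGS = $1,248.45 + $1,019.10 = $2,267.55
Ending inventory: 140 @ $8.95 = $1,253.00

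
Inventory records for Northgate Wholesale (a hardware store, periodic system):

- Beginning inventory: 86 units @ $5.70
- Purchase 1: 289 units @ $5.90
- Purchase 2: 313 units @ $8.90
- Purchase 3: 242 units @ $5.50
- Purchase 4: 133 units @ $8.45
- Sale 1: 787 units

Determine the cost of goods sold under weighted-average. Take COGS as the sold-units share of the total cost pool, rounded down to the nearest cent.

Sale 1, sell 787: 787/1063 × $7,435.85 → $5,505.18
Ending inventory (cost pool remaining) = $1,930.67

COGS = $5,505.18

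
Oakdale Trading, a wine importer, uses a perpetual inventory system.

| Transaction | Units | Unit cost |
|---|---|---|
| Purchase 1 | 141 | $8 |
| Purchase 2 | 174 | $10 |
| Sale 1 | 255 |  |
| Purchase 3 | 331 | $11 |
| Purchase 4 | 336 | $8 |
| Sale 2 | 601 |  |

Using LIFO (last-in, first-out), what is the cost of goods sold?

Sale 1 (255) [LIFO — newest first]: 174 @ $10 + 81 @ $8 = $2,388
Sale 2 (601) [LIFO — newest first]: 336 @ $8 + 265 @ $11 = $5,603
Total COGS = $2,388 + $5,603 = $7,991
Ending inventory: 60 @ $8 + 66 @ $11 = $1,206
Check: goods available $9,197 = COGS $7,991 + ending $1,206

COGS = $7,991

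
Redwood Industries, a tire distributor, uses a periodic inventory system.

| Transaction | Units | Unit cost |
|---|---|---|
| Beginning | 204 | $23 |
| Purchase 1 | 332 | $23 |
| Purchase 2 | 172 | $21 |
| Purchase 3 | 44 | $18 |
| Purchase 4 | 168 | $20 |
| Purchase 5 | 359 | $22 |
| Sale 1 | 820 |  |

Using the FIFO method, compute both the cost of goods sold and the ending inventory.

Sale 1 (820) [FIFO — oldest first]: 204 @ $23 + 332 @ $23 + 172 @ $21 + 44 @ $18 + 68 @ $20 = $18,092
Ending inventory: 100 @ $20 + 359 @ $22 = $9,898
Check: goods available $27,990 = COGS $18,092 + ending $9,898

COGS = $18,092; ending inventory = $9,898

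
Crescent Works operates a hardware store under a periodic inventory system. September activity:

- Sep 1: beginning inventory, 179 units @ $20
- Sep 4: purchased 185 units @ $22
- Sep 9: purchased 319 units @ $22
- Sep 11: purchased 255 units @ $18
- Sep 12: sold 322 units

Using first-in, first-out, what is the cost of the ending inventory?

Sep 12, 322 sold [FIFO — oldest first]: 179 @ $20 + 143 @ $22 = $6,726
Ending inventory: 42 @ $22 + 319 @ $22 + 255 @ $18 = $12,532
Check: goods available $19,258 = COGS $6,726 + ending $12,532

Ending inventory = $12,532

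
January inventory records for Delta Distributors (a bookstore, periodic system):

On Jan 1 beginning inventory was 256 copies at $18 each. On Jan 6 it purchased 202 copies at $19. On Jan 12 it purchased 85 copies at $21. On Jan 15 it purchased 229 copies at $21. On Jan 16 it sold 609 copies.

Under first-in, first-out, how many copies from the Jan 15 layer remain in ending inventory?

163

Jan 16, 609 sold [FIFO — oldest first]: 256 @ $18 + 202 @ $19 + 85 @ $21 + 66 @ $21 = $11,617
Ending inventory: 163 @ $21 = $3,423
Check: goods available $15,040 = COGS $11,617 + ending $3,423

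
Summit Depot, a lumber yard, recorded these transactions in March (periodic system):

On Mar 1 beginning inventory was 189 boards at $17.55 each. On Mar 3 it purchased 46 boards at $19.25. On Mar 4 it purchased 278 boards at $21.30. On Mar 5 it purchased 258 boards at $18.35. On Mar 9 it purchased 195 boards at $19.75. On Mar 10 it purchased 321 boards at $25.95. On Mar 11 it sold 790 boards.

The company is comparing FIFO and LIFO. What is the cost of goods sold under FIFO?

FIFO COGS: 189 @ $17.55 + 46 @ $19.25 + 278 @ $21.30 + 258 @ $18.35 + 19 @ $19.75 = $15,233.40
LIFO COGS: 321 @ $25.95 + 195 @ $19.75 + 258 @ $18.35 + 16 @ $21.30 = $17,256.30

COGS = $15,233.40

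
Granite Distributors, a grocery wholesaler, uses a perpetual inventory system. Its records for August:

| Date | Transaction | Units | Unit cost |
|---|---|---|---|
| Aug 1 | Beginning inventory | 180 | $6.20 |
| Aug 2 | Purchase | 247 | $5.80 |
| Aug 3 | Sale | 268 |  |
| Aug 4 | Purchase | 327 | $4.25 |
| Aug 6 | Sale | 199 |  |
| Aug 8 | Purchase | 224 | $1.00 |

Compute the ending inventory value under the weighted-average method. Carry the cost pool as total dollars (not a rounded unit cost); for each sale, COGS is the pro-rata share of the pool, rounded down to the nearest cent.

Ending inventory = $1,605.13

After Aug 1: 180 on hand, pool $1,116.00 (≈ $6.2000 each)
After Aug 2: 427 on hand, pool $2,548.60 (≈ $5.9686 each)
Aug 3, sell 268: 268/427 × $2,548.60 → $1,599.58
After Aug 4: 486 on hand, pool $2,338.77 (≈ $4.8123 each)
Aug 6, sell 199: 199/486 × $2,338.77 → $957.64
After Aug 8: 511 on hand, pool $1,605.13 (≈ $3.1412 each)
Total COGS = $1,599.58 + $957.64 = $2,557.22
Ending inventory (cost pool remaining) = $1,605.13
Check: goods available $4,162.35 = COGS $2,557.22 + ending $1,605.13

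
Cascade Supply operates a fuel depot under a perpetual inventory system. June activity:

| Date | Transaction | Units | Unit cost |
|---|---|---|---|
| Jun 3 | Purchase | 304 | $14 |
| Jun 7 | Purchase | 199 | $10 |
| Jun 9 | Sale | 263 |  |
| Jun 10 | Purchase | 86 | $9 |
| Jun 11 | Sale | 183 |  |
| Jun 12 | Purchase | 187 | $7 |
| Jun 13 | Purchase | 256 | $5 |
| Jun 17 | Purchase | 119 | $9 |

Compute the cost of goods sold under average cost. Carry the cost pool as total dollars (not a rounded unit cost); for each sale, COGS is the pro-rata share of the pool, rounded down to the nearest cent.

After Jun 3: 304 on hand, pool $4,256.00 (≈ $14.0000 each)
After Jun 7: 503 on hand, pool $6,246.00 (≈ $12.4175 each)
Jun 9, sell 263: 263/503 × $6,246.00 → $3,265.80
After Jun 10: 326 on hand, pool $3,754.20 (≈ $11.5160 each)
Jun 11, sell 183: 183/326 × $3,754.20 → $2,107.41
After Jun 12: 330 on hand, pool $2,955.79 (≈ $8.9569 each)
After Jun 13: 586 on hand, pool $4,235.79 (≈ $7.2283 each)
After Jun 17: 705 on hand, pool $5,306.79 (≈ $7.5274 each)
Total COGS = $3,265.80 + $2,107.41 = $5,373.21
Ending inventory (cost pool remaining) = $5,306.79
Check: goods available $10,680.00 = COGS $5,373.21 + ending $5,306.79

COGS = $5,373.21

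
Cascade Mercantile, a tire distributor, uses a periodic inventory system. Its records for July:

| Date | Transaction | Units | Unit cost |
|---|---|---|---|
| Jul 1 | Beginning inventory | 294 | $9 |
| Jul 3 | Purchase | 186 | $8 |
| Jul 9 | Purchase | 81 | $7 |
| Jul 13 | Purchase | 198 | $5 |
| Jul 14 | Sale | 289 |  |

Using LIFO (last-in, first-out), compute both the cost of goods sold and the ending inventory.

Jul 14, 289 sold [LIFO — newest first]: 198 @ $5 + 81 @ $7 + 10 @ $8 = $1,637
Ending inventory: 294 @ $9 + 176 @ $8 = $4,054
Check: goods available $5,691 = COGS $1,637 + ending $4,054

COGS = $1,637; ending inventory = $4,054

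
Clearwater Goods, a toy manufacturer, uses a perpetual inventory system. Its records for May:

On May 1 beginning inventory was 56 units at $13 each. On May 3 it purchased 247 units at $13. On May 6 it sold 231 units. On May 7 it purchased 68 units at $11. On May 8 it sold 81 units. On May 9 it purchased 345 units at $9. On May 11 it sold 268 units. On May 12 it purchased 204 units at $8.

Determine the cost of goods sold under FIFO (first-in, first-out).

May 6, 231 sold [FIFO — oldest first]: 56 @ $13 + 175 @ $13 = $3,003
May 8, 81 sold [FIFO — oldest first]: 72 @ $13 + 9 @ $11 = $1,035
May 11, 268 sold [FIFO — oldest first]: 59 @ $11 + 209 @ $9 = $2,530
Total COGS = $3,003 + $1,035 + $2,530 = $6,568
Ending inventory: 136 @ $9 + 204 @ $8 = $2,856
Check: goods available $9,424 = COGS $6,568 + ending $2,856

COGS = $6,568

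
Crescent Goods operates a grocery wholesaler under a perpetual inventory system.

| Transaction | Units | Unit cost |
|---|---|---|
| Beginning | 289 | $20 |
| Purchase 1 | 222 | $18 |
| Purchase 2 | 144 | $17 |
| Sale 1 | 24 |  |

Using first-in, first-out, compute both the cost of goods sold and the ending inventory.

COGS = $480; ending inventory = $11,744

Sale 1 (24) [FIFO — oldest first]: 24 @ $20 = $480
Ending inventory: 265 @ $20 + 222 @ $18 + 144 @ $17 = $11,744
Check: goods available $12,224 = COGS $480 + ending $11,744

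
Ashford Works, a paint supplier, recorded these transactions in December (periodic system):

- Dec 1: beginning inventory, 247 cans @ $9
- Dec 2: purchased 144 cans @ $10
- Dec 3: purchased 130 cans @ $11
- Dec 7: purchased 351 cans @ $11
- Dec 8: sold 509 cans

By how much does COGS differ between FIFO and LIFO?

FIFO COGS: 247 @ $9 + 144 @ $10 + 118 @ $11 = $4,961
LIFO COGS: 351 @ $11 + 130 @ $11 + 28 @ $10 = $5,571
Difference = |$4,961 − $5,571| = $610

$610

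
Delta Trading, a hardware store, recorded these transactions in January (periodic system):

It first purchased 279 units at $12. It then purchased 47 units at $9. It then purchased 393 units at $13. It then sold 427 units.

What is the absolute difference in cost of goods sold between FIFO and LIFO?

$331

FIFO COGS: 279 @ $12 + 47 @ $9 + 101 @ $13 = $5,084
LIFO COGS: 393 @ $13 + 34 @ $9 = $5,415
Difference = |$5,084 − $5,415| = $331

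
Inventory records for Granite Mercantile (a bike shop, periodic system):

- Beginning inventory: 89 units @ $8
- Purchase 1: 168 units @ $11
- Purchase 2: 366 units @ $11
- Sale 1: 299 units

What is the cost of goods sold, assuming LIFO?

COGS = $3,289

Sale 1 (299) [LIFO — newest first]: 299 @ $11 = $3,289
Ending inventory: 89 @ $8 + 168 @ $11 + 67 @ $11 = $3,297
Check: goods available $6,586 = COGS $3,289 + ending $3,297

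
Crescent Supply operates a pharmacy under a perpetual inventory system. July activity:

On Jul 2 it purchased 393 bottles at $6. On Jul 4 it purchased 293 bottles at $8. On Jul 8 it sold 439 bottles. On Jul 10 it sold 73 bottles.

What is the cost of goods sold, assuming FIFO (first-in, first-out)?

COGS = $3,310

Jul 8, 439 sold [FIFO — oldest first]: 393 @ $6 + 46 @ $8 = $2,726
Jul 10, 73 sold [FIFO — oldest first]: 73 @ $8 = $584
Total COGS = $2,726 + $584 = $3,310
Ending inventory: 174 @ $8 = $1,392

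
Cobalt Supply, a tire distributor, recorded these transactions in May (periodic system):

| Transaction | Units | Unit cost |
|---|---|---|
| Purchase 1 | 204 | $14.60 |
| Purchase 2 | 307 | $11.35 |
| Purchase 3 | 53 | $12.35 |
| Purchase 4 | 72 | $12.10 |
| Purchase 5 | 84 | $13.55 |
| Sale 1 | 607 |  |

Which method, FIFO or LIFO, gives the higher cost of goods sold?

FIFO

FIFO COGS: 204 @ $14.60 + 307 @ $11.35 + 53 @ $12.35 + 43 @ $12.10 = $7,637.70
LIFO COGS: 84 @ $13.55 + 72 @ $12.10 + 53 @ $12.35 + 307 @ $11.35 + 91 @ $14.60 = $7,477.00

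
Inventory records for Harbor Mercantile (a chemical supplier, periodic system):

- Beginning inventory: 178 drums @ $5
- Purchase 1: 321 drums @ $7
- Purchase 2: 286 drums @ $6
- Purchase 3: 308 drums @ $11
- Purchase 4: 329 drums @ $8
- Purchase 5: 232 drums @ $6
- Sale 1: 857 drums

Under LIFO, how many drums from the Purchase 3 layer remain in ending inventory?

Sale 1 (857) [LIFO — newest first]: 232 @ $6 + 329 @ $8 + 296 @ $11 = $7,280
Ending inventory: 178 @ $5 + 321 @ $7 + 286 @ $6 + 12 @ $11 = $4,985

12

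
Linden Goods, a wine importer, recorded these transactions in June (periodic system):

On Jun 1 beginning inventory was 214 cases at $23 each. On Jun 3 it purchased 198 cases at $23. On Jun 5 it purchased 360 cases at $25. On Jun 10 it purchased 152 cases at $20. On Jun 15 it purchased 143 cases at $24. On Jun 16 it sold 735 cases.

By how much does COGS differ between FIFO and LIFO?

$239

FIFO COGS: 214 @ $23 + 198 @ $23 + 323 @ $25 = $17,551
LIFO COGS: 143 @ $24 + 152 @ $20 + 360 @ $25 + 80 @ $23 = $17,312
Difference = |$17,551 − $17,312| = $239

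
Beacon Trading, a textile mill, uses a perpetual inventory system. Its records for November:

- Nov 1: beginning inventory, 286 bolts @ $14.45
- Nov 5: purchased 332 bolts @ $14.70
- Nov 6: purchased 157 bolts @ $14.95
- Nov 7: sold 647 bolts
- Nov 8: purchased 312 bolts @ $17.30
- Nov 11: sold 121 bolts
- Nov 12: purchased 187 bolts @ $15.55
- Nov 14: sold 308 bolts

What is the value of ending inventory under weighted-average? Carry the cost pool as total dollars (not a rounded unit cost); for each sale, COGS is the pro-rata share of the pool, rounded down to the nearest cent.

After Nov 1: 286 on hand, pool $4,132.70 (≈ $14.4500 each)
After Nov 5: 618 on hand, pool $9,013.10 (≈ $14.5843 each)
After Nov 6: 775 on hand, pool $11,360.25 (≈ $14.6584 each)
Nov 7, sell 647: 647/775 × $11,360.25 → $9,483.97
After Nov 8: 440 on hand, pool $7,273.88 (≈ $16.5315 each)
Nov 11, sell 121: 121/440 × $7,273.88 → $2,000.31
After Nov 12: 506 on hand, pool $8,181.42 (≈ $16.1688 each)
Nov 14, sell 308: 308/506 × $8,181.42 → $4,979.99
Total COGS = $9,483.97 + $2,000.31 + $4,979.99 = $16,464.27
Ending inventory (cost pool remaining) = $3,201.43

Ending inventory = $3,201.43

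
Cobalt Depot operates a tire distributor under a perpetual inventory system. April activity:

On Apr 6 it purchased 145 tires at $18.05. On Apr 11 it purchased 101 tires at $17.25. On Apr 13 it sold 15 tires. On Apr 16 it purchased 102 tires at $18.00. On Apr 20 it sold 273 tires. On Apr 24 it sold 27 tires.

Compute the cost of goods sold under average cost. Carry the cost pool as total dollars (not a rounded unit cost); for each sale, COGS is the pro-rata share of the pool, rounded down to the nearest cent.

COGS = $5,607.86

After Apr 6: 145 on hand, pool $2,617.25 (≈ $18.0500 each)
After Apr 11: 246 on hand, pool $4,359.50 (≈ $17.7215 each)
Apr 13, sell 15: 15/246 × $4,359.50 → $265.82
After Apr 16: 333 on hand, pool $5,929.68 (≈ $17.8068 each)
Apr 20, sell 273: 273/333 × $5,929.68 → $4,861.26
Apr 24, sell 27: 27/60 × $1,068.42 → $480.78
Total COGS = $265.82 + $4,861.26 + $480.78 = $5,607.86
Ending inventory (cost pool remaining) = $587.64
Check: goods available $6,195.50 = COGS $5,607.86 + ending $587.64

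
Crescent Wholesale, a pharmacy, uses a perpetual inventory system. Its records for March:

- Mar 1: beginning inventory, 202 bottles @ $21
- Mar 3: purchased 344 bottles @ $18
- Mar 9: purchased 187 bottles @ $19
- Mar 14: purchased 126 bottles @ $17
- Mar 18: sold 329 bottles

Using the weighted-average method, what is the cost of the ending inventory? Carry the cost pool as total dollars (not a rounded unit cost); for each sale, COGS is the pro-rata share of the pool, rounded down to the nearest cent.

After Mar 1: 202 on hand, pool $4,242.00 (≈ $21.0000 each)
After Mar 3: 546 on hand, pool $10,434.00 (≈ $19.1099 each)
After Mar 9: 733 on hand, pool $13,987.00 (≈ $19.0819 each)
After Mar 14: 859 on hand, pool $16,129.00 (≈ $18.7765 each)
Mar 18, sell 329: 329/859 × $16,129.00 → $6,177.46
Ending inventory (cost pool remaining) = $9,951.54
Check: goods available $16,129.00 = COGS $6,177.46 + ending $9,951.54

Ending inventory = $9,951.54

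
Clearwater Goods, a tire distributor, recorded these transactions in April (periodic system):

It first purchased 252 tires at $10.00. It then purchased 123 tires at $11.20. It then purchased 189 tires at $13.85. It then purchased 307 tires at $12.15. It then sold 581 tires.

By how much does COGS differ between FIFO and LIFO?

FIFO COGS: 252 @ $10.00 + 123 @ $11.20 + 189 @ $13.85 + 17 @ $12.15 = $6,721.80
LIFO COGS: 307 @ $12.15 + 189 @ $13.85 + 85 @ $11.20 = $7,299.70
Difference = |$6,721.80 − $7,299.70| = $577.90

$577.90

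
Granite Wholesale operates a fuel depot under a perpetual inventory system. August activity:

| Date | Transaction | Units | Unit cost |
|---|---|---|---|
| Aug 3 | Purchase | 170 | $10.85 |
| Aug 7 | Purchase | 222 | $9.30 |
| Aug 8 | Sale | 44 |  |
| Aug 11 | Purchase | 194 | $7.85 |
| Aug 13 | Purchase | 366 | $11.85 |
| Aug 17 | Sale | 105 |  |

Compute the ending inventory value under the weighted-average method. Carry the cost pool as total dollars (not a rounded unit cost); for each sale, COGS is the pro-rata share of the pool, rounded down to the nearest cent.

Ending inventory = $8,251.39

After Aug 3: 170 on hand, pool $1,844.50 (≈ $10.8500 each)
After Aug 7: 392 on hand, pool $3,909.10 (≈ $9.9722 each)
Aug 8, sell 44: 44/392 × $3,909.10 → $438.77
After Aug 11: 542 on hand, pool $4,993.23 (≈ $9.2126 each)
After Aug 13: 908 on hand, pool $9,330.33 (≈ $10.2757 each)
Aug 17, sell 105: 105/908 × $9,330.33 → $1,078.94
Total COGS = $438.77 + $1,078.94 = $1,517.71
Ending inventory (cost pool remaining) = $8,251.39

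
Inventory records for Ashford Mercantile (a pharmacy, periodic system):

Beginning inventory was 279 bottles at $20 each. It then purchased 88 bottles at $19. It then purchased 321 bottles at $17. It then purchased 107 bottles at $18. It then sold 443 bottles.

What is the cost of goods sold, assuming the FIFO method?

COGS = $8,544

Sale 1 (443) [FIFO — oldest first]: 279 @ $20 + 88 @ $19 + 76 @ $17 = $8,544
Ending inventory: 245 @ $17 + 107 @ $18 = $6,091
Check: goods available $14,635 = COGS $8,544 + ending $6,091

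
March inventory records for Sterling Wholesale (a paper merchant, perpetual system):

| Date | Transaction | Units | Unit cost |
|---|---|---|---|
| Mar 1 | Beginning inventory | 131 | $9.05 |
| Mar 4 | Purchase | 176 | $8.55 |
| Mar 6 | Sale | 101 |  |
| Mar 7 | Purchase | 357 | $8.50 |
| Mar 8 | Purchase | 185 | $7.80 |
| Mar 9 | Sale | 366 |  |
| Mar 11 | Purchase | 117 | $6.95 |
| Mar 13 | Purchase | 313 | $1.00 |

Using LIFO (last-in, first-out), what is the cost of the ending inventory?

Mar 6, 101 sold [LIFO — newest first]: 101 @ $8.55 = $863.55
Mar 9, 366 sold [LIFO — newest first]: 185 @ $7.80 + 181 @ $8.50 = $2,981.50
Total COGS = $863.55 + $2,981.50 = $3,845.05
Ending inventory: 131 @ $9.05 + 75 @ $8.55 + 176 @ $8.50 + 117 @ $6.95 + 313 @ $1.00 = $4,448.95

Ending inventory = $4,448.95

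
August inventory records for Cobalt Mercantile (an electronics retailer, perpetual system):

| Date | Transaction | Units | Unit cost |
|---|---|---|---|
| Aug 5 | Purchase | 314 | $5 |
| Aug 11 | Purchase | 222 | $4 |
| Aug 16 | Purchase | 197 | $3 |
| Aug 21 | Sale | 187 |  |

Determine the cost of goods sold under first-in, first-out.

COGS = $935

Aug 21, 187 sold [FIFO — oldest first]: 187 @ $5 = $935
Ending inventory: 127 @ $5 + 222 @ $4 + 197 @ $3 = $2,114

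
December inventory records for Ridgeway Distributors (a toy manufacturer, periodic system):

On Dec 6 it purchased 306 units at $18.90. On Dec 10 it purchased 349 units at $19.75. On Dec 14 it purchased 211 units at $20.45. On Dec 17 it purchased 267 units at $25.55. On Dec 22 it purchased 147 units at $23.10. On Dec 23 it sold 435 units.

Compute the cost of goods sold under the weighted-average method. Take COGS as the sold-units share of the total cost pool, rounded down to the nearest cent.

Dec 23, sell 435: 435/1280 × $27,208.65 → $9,246.68
Ending inventory (cost pool remaining) = $17,961.97

COGS = $9,246.68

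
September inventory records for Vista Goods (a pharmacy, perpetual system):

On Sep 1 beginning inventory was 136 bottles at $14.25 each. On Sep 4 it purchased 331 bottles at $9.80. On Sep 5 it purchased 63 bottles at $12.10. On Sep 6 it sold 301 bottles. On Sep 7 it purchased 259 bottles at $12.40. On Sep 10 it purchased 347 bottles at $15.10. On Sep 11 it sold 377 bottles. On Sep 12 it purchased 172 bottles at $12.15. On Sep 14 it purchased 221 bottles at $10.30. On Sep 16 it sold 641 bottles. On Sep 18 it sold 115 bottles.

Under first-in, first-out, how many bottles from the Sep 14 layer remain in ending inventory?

95

Sep 6, 301 sold [FIFO — oldest first]: 136 @ $14.25 + 165 @ $9.80 = $3,555.00
Sep 11, 377 sold [FIFO — oldest first]: 166 @ $9.80 + 63 @ $12.10 + 148 @ $12.40 = $4,224.30
Sep 16, 641 sold [FIFO — oldest first]: 111 @ $12.40 + 347 @ $15.10 + 172 @ $12.15 + 11 @ $10.30 = $8,819.20
Sep 18, 115 sold [FIFO — oldest first]: 115 @ $10.30 = $1,184.50
Total COGS = $3,555.00 + $4,224.30 + $8,819.20 + $1,184.50 = $17,783.00
Ending inventory: 95 @ $10.30 = $978.50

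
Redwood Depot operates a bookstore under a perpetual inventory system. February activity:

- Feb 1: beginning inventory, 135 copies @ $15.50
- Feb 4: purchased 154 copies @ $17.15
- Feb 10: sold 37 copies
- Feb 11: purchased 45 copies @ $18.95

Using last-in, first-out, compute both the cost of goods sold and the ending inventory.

Feb 10, 37 sold [LIFO — newest first]: 37 @ $17.15 = $634.55
Ending inventory: 135 @ $15.50 + 117 @ $17.15 + 45 @ $18.95 = $4,951.80
Check: goods available $5,586.35 = COGS $634.55 + ending $4,951.80

COGS = $634.55; ending inventory = $4,951.80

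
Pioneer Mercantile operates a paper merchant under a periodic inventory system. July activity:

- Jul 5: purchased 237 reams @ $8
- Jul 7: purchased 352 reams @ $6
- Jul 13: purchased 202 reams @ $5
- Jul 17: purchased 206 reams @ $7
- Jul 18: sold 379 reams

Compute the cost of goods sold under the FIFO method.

Jul 18, 379 sold [FIFO — oldest first]: 237 @ $8 + 142 @ $6 = $2,748
Ending inventory: 210 @ $6 + 202 @ $5 + 206 @ $7 = $3,712
Check: goods available $6,460 = COGS $2,748 + ending $3,712

COGS = $2,748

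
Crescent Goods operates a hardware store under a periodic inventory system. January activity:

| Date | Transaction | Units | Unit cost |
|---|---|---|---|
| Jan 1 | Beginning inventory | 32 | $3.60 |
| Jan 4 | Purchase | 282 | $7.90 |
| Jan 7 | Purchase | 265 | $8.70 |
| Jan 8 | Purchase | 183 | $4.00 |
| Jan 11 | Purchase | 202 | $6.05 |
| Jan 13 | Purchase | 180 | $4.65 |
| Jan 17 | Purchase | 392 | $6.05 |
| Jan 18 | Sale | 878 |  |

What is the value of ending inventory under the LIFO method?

Jan 18, 878 sold [LIFO — newest first]: 392 @ $6.05 + 180 @ $4.65 + 202 @ $6.05 + 104 @ $4.00 = $4,846.70
Ending inventory: 32 @ $3.60 + 282 @ $7.90 + 265 @ $8.70 + 79 @ $4.00 = $4,964.50
Check: goods available $9,811.20 = COGS $4,846.70 + ending $4,964.50

Ending inventory = $4,964.50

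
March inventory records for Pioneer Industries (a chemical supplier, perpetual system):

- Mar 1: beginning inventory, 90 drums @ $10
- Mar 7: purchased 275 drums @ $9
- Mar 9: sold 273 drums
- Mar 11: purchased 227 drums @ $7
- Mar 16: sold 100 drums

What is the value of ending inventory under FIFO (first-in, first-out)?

Mar 9, 273 sold [FIFO — oldest first]: 90 @ $10 + 183 @ $9 = $2,547
Mar 16, 100 sold [FIFO — oldest first]: 92 @ $9 + 8 @ $7 = $884
Total COGS = $2,547 + $884 = $3,431
Ending inventory: 219 @ $7 = $1,533

Ending inventory = $1,533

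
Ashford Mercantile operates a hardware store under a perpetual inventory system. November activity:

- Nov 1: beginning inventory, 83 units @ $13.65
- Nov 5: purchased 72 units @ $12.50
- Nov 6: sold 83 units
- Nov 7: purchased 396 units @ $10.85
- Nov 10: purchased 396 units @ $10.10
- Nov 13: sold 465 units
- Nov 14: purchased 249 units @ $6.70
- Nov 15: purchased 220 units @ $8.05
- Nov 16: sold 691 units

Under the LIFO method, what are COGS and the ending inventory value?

COGS = $11,646.40; ending inventory = $2,122.05

Nov 6, 83 sold [LIFO — newest first]: 72 @ $12.50 + 11 @ $13.65 = $1,050.15
Nov 13, 465 sold [LIFO — newest first]: 396 @ $10.10 + 69 @ $10.85 = $4,748.25
Nov 16, 691 sold [LIFO — newest first]: 220 @ $8.05 + 249 @ $6.70 + 222 @ $10.85 = $5,848.00
Total COGS = $1,050.15 + $4,748.25 + $5,848.00 = $11,646.40
Ending inventory: 72 @ $13.65 + 105 @ $10.85 = $2,122.05
Check: goods available $13,768.45 = COGS $11,646.40 + ending $2,122.05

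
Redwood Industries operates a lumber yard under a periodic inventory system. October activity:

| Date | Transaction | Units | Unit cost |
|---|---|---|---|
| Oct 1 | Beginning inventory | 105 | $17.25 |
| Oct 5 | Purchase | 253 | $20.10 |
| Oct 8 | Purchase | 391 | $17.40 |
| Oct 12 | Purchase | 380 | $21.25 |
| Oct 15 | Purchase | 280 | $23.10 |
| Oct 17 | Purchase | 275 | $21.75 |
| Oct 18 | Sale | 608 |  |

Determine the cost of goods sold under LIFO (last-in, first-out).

COGS = $13,575.50

Oct 18, 608 sold [LIFO — newest first]: 275 @ $21.75 + 280 @ $23.10 + 53 @ $21.25 = $13,575.50
Ending inventory: 105 @ $17.25 + 253 @ $20.10 + 391 @ $17.40 + 327 @ $21.25 = $20,648.70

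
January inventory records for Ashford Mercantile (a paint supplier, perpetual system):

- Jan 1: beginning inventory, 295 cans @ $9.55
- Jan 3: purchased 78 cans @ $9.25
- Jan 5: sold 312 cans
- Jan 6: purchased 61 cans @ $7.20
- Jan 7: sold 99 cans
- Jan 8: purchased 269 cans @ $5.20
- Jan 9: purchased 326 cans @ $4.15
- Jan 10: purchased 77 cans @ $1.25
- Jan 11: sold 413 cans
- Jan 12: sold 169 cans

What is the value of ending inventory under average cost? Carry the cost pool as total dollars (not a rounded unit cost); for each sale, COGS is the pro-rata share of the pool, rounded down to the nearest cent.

After Jan 1: 295 on hand, pool $2,817.25 (≈ $9.5500 each)
After Jan 3: 373 on hand, pool $3,538.75 (≈ $9.4873 each)
Jan 5, sell 312: 312/373 × $3,538.75 → $2,960.02
After Jan 6: 122 on hand, pool $1,017.93 (≈ $8.3437 each)
Jan 7, sell 99: 99/122 × $1,017.93 → $826.02
After Jan 8: 292 on hand, pool $1,590.71 (≈ $5.4476 each)
After Jan 9: 618 on hand, pool $2,943.61 (≈ $4.7631 each)
After Jan 10: 695 on hand, pool $3,039.86 (≈ $4.3739 each)
Jan 11, sell 413: 413/695 × $3,039.86 → $1,806.42
Jan 12, sell 169: 169/282 × $1,233.44 → $739.18
Total COGS = $2,960.02 + $826.02 + $1,806.42 + $739.18 = $6,331.64
Ending inventory (cost pool remaining) = $494.26

Ending inventory = $494.26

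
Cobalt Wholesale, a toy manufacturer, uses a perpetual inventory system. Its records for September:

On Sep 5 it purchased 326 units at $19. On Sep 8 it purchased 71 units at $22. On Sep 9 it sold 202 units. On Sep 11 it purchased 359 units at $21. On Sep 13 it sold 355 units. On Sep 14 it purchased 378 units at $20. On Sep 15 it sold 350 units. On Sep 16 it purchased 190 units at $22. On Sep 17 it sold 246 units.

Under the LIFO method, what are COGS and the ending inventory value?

COGS = $23,786; ending inventory = $3,249

Sep 9, 202 sold [LIFO — newest first]: 71 @ $22 + 131 @ $19 = $4,051
Sep 13, 355 sold [LIFO — newest first]: 355 @ $21 = $7,455
Sep 15, 350 sold [LIFO — newest first]: 350 @ $20 = $7,000
Sep 17, 246 sold [LIFO — newest first]: 190 @ $22 + 28 @ $20 + 4 @ $21 + 24 @ $19 = $5,280
Total COGS = $4,051 + $7,455 + $7,000 + $5,280 = $23,786
Ending inventory: 171 @ $19 = $3,249
Check: goods available $27,035 = COGS $23,786 + ending $3,249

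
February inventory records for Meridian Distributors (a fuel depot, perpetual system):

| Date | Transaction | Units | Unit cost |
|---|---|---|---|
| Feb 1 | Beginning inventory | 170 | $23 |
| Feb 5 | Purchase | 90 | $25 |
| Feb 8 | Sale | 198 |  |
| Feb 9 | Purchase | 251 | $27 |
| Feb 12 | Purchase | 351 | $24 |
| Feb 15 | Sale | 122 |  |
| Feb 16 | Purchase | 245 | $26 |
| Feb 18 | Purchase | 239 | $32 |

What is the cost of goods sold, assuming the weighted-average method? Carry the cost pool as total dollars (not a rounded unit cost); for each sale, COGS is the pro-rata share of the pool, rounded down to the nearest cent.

COGS = $7,753.91

After Feb 1: 170 on hand, pool $3,910.00 (≈ $23.0000 each)
After Feb 5: 260 on hand, pool $6,160.00 (≈ $23.6923 each)
Feb 8, sell 198: 198/260 × $6,160.00 → $4,691.07
After Feb 9: 313 on hand, pool $8,245.93 (≈ $26.3448 each)
After Feb 12: 664 on hand, pool $16,669.93 (≈ $25.1053 each)
Feb 15, sell 122: 122/664 × $16,669.93 → $3,062.84
After Feb 16: 787 on hand, pool $19,977.09 (≈ $25.3839 each)
After Feb 18: 1026 on hand, pool $27,625.09 (≈ $26.9250 each)
Total COGS = $4,691.07 + $3,062.84 = $7,753.91
Ending inventory (cost pool remaining) = $27,625.09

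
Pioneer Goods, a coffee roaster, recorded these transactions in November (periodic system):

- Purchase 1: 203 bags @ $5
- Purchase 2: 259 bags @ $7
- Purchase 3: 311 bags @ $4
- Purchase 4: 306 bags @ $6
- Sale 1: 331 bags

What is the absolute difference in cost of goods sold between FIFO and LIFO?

$25

FIFO COGS: 203 @ $5 + 128 @ $7 = $1,911
LIFO COGS: 306 @ $6 + 25 @ $4 = $1,936
Difference = |$1,911 − $1,936| = $25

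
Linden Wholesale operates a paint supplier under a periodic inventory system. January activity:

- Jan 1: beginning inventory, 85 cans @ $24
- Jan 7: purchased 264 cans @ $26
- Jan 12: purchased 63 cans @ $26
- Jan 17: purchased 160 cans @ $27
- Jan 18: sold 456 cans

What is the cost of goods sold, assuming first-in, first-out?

Jan 18, 456 sold [FIFO — oldest first]: 85 @ $24 + 264 @ $26 + 63 @ $26 + 44 @ $27 = $11,730
Ending inventory: 116 @ $27 = $3,132

COGS = $11,730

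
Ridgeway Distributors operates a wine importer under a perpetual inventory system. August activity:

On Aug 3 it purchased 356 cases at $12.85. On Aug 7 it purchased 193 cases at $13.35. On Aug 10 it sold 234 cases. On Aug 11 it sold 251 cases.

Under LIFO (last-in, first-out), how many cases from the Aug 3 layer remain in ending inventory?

64

Aug 10, 234 sold [LIFO — newest first]: 193 @ $13.35 + 41 @ $12.85 = $3,103.40
Aug 11, 251 sold [LIFO — newest first]: 251 @ $12.85 = $3,225.35
Total COGS = $3,103.40 + $3,225.35 = $6,328.75
Ending inventory: 64 @ $12.85 = $822.40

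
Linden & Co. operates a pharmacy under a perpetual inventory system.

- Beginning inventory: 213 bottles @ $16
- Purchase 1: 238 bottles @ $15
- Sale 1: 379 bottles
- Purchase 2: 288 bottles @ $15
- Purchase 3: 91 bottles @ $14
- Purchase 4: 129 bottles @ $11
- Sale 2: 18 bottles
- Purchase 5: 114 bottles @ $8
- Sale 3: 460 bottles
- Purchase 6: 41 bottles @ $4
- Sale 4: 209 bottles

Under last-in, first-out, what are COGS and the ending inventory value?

Sale 1 (379) [LIFO — newest first]: 238 @ $15 + 141 @ $16 = $5,826
Sale 2 (18) [LIFO — newest first]: 18 @ $11 = $198
Sale 3 (460) [LIFO — newest first]: 114 @ $8 + 111 @ $11 + 91 @ $14 + 144 @ $15 = $5,567
Sale 4 (209) [LIFO — newest first]: 41 @ $4 + 144 @ $15 + 24 @ $16 = $2,708
Total COGS = $5,826 + $198 + $5,567 + $2,708 = $14,299
Ending inventory: 48 @ $16 = $768
Check: goods available $15,067 = COGS $14,299 + ending $768

COGS = $14,299; ending inventory = $768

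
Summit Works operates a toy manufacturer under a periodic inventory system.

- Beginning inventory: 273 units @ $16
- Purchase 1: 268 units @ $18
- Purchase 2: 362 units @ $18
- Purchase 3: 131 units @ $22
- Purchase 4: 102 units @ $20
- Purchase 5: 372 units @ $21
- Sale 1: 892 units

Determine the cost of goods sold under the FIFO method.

Sale 1 (892) [FIFO — oldest first]: 273 @ $16 + 268 @ $18 + 351 @ $18 = $15,510
Ending inventory: 11 @ $18 + 131 @ $22 + 102 @ $20 + 372 @ $21 = $12,932
Check: goods available $28,442 = COGS $15,510 + ending $12,932

COGS = $15,510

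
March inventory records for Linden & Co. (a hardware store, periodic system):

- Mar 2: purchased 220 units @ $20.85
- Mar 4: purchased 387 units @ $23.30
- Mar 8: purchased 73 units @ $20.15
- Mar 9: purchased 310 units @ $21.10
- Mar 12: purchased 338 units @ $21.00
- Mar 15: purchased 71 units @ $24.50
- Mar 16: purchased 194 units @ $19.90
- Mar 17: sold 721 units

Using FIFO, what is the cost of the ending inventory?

Ending inventory = $18,374.00

Mar 17, 721 sold [FIFO — oldest first]: 220 @ $20.85 + 387 @ $23.30 + 73 @ $20.15 + 41 @ $21.10 = $15,940.15
Ending inventory: 269 @ $21.10 + 338 @ $21.00 + 71 @ $24.50 + 194 @ $19.90 = $18,374.00
Check: goods available $34,314.15 = COGS $15,940.15 + ending $18,374.00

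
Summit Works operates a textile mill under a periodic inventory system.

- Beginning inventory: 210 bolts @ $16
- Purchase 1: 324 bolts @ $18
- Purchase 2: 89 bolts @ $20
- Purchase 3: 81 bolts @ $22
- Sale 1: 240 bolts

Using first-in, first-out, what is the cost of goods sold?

Sale 1 (240) [FIFO — oldest first]: 210 @ $16 + 30 @ $18 = $3,900
Ending inventory: 294 @ $18 + 89 @ $20 + 81 @ $22 = $8,854

COGS = $3,900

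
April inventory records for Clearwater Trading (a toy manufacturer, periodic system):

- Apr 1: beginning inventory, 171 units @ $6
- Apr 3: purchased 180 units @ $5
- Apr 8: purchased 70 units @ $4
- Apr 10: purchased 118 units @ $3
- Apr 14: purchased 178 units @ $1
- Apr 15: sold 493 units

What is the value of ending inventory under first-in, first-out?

Apr 15, 493 sold [FIFO — oldest first]: 171 @ $6 + 180 @ $5 + 70 @ $4 + 72 @ $3 = $2,422
Ending inventory: 46 @ $3 + 178 @ $1 = $316
Check: goods available $2,738 = COGS $2,422 + ending $316

Ending inventory = $316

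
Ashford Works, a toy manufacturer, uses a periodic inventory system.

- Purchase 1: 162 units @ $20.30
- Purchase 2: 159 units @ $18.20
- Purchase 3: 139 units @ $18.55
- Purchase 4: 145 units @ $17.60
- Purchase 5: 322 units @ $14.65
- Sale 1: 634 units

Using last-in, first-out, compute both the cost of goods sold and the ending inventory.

COGS = $10,357.35; ending inventory = $5,672.80

Sale 1 (634) [LIFO — newest first]: 322 @ $14.65 + 145 @ $17.60 + 139 @ $18.55 + 28 @ $18.20 = $10,357.35
Ending inventory: 162 @ $20.30 + 131 @ $18.20 = $5,672.80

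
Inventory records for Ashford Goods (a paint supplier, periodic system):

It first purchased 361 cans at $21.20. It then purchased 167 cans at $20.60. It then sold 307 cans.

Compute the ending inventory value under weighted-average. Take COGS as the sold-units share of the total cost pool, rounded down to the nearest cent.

Ending inventory = $4,643.27

Sale 1, sell 307: 307/528 × $11,093.40 → $6,450.13
Ending inventory (cost pool remaining) = $4,643.27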